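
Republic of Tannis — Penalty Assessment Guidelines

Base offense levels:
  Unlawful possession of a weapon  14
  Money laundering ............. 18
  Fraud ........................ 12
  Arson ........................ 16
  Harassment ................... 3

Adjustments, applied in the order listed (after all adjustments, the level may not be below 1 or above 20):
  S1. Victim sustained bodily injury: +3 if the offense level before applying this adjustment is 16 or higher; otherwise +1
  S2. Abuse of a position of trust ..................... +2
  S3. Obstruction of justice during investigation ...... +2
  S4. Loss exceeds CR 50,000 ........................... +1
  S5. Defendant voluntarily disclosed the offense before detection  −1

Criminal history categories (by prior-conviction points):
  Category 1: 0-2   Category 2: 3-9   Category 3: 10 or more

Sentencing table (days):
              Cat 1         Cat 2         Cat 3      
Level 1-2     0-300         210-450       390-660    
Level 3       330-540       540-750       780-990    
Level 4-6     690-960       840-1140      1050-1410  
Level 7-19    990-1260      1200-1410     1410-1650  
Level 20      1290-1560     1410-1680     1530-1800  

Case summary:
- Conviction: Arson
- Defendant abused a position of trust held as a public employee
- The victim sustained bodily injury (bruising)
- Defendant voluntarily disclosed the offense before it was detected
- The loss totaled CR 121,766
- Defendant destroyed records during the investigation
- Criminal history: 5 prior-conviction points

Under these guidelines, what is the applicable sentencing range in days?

Base offense level for arson: 16.
S1 applies (level before this adjustment is 16 ≥ 16, so +3): 16 + 3 = 19.
S2 applies: 19 + 2 = 21.
S3 applies: 21 + 2 = 23.
S4 applies: 23 + 1 = 24.
S5 applies: 24 − 1 = 23.
Level 23 exceeds the maximum of 20; capped at 20.
Final offense level: 20.
Criminal history: 5 prior points → Category 2 (3-9).
Level 20 falls in the 20 band.
Grid: Level 20 × Category 2 = 1410-1680 days.

1410-1680 days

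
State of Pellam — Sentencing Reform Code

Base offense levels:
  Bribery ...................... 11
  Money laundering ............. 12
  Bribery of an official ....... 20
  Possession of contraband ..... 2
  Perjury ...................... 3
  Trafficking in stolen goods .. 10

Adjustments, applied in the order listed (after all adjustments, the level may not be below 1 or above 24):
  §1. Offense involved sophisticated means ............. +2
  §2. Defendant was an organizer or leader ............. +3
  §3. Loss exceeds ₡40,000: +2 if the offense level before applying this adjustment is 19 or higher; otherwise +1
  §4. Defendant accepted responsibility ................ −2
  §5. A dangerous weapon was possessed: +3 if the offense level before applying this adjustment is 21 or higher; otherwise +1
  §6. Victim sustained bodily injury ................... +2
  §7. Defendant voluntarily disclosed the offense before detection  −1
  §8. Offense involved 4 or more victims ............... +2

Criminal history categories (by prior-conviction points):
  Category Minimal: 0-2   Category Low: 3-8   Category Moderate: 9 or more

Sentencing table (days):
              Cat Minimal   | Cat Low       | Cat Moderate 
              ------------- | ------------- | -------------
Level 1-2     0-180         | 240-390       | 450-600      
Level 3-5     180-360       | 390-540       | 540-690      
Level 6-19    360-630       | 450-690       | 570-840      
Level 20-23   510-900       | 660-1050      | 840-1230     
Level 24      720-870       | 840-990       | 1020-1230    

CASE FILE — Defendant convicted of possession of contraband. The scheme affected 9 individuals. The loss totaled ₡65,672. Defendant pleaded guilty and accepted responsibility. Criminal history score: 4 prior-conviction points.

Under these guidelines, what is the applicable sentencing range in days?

Base offense level for possession of contraband: 2.
§1 does not apply.
§3 applies (level before this adjustment is 2 < 19, so +1): 2 + 1 = 3.
§4 applies: 3 − 2 = 1.
§5 does not apply.
§7 does not apply.
§8 applies: 1 + 2 = 3.
Final offense level: 3.
Criminal history: 4 prior points → Category Low (3-8).
Level 3 falls in the 3-5 band.
Grid: Level 3-5 × Category Low = 390-540 days.

390-540 days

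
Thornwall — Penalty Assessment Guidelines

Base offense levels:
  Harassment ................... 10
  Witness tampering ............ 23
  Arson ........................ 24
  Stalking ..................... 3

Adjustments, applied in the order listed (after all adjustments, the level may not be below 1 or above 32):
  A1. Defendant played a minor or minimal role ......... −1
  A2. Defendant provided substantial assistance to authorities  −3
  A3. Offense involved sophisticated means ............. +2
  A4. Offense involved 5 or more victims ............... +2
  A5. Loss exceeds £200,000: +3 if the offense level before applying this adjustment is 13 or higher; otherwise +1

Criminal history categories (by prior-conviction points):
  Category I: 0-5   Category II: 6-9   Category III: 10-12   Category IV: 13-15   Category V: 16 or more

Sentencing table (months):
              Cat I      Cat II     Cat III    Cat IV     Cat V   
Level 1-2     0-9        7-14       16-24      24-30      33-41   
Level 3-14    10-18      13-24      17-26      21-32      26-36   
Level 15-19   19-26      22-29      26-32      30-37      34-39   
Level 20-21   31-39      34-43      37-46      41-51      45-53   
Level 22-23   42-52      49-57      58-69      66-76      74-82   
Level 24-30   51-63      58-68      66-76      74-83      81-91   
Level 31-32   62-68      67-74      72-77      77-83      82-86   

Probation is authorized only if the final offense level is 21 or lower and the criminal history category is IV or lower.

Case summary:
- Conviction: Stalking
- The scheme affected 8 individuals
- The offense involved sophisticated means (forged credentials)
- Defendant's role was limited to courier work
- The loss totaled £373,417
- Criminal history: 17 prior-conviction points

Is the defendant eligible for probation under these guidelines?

No

Base offense level for stalking: 3.
A1 applies: 3 − 1 = 2.
A3 applies: 2 + 2 = 4.
A4 applies: 4 + 2 = 6.
A5 applies (level before this adjustment is 6 < 13, so +1): 6 + 1 = 7.
Final offense level: 7.
Criminal history: 17 prior points → Category V (16+).
Level 7 falls in the 3-14 band.
Grid: Level 3-14 × Category V = 26-36 months.
Probation check: level 7 ≤ 21 and category V > IV → not eligible.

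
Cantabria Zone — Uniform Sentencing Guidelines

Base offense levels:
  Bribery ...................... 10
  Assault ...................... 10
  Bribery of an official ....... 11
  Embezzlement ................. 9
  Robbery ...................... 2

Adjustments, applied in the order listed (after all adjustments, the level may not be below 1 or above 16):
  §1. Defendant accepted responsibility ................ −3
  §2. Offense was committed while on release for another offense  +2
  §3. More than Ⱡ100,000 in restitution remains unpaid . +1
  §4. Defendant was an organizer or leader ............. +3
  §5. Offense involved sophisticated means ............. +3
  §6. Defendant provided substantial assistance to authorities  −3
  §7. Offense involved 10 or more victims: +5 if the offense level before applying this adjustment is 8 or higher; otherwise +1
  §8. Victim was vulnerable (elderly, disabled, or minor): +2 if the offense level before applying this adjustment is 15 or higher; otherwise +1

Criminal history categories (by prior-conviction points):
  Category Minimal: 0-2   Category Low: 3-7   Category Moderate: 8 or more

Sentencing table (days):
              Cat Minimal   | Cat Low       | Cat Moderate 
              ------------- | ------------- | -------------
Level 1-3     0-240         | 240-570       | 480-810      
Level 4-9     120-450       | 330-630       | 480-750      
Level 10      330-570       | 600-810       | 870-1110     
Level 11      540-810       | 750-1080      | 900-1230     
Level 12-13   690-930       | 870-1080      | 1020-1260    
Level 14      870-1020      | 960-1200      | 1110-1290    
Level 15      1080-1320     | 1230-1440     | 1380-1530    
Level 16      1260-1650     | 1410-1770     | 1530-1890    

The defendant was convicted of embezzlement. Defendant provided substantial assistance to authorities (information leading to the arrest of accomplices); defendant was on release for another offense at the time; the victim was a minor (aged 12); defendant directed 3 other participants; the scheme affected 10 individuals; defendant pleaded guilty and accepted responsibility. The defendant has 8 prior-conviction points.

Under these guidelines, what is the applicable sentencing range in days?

Base offense level for embezzlement: 9.
§1 applies: 9 − 3 = 6.
§2 applies: 6 + 2 = 8.
§4 applies: 8 + 3 = 11.
§6 applies: 11 − 3 = 8.
§7 applies (level before this adjustment is 8 ≥ 8, so +5): 8 + 5 = 13.
§8 applies (level before this adjustment is 13 < 15, so +1): 13 + 1 = 14.
Final offense level: 14.
Criminal history: 8 prior points → Category Moderate (8+).
Level 14 falls in the 14 band.
Grid: Level 14 × Category Moderate = 1110-1290 days.

1110-1290 days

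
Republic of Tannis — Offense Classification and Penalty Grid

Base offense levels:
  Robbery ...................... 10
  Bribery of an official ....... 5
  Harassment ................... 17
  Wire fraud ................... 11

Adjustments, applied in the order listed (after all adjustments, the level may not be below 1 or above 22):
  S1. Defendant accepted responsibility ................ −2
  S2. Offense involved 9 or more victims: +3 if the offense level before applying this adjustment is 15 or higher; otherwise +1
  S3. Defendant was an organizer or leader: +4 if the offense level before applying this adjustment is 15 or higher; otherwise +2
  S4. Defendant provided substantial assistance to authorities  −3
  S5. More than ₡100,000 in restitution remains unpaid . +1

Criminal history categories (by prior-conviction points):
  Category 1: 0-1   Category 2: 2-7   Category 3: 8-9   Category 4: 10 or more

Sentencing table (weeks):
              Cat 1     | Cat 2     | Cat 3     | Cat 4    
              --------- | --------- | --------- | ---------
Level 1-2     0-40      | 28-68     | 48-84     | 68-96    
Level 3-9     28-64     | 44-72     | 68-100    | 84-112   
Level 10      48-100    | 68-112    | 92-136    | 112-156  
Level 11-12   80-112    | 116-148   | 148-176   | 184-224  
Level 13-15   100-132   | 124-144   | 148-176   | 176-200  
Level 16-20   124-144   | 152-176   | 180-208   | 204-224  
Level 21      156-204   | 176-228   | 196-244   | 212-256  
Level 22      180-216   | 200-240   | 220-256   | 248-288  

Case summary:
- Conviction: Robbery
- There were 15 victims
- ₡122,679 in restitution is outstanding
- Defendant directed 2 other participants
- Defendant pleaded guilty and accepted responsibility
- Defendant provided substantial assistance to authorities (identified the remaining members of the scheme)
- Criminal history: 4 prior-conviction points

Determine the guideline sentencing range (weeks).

44-72 weeks

Base offense level for robbery: 10.
S1 applies: 10 − 2 = 8.
S2 applies (level before this adjustment is 8 < 15, so +1): 8 + 1 = 9.
S3 applies (level before this adjustment is 9 < 15, so +2): 9 + 2 = 11.
S4 applies: 11 − 3 = 8.
S5 applies: 8 + 1 = 9.
Final offense level: 9.
Criminal history: 4 prior points → Category 2 (2-7).
Level 9 falls in the 3-9 band.
Grid: Level 3-9 × Category 2 = 44-72 weeks.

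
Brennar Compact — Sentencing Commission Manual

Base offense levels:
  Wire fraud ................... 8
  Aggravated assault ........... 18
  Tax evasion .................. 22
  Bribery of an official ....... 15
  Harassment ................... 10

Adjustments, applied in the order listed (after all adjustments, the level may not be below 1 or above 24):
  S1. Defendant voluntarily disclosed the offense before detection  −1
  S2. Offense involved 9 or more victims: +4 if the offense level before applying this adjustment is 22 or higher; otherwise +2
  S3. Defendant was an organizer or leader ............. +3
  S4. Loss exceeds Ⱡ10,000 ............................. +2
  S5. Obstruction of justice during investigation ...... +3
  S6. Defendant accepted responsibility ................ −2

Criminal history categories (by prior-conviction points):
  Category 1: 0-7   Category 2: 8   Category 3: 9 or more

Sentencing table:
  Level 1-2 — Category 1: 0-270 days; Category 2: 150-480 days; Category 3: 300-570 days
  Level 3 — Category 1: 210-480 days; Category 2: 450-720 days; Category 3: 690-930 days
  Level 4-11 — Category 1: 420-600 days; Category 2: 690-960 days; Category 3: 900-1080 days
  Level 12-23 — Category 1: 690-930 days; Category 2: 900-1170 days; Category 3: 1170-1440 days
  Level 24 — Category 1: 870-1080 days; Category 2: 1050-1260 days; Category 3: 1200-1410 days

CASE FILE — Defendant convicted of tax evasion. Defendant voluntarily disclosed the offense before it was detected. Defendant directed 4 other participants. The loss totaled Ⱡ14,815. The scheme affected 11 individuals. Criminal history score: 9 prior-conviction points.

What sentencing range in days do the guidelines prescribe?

1200-1410 days

Base offense level for tax evasion: 22.
S1 applies: 22 − 1 = 21.
S2 applies (level before this adjustment is 21 < 22, so +2): 21 + 2 = 23.
S3 applies: 23 + 3 = 26.
S4 applies: 26 + 2 = 28.
S6 does not apply.
Level 28 exceeds the maximum of 24; capped at 24.
Final offense level: 24.
Criminal history: 9 prior points → Category 3 (9+).
Level 24 falls in the 24 band.
Grid: Level 24 × Category 3 = 1200-1410 days.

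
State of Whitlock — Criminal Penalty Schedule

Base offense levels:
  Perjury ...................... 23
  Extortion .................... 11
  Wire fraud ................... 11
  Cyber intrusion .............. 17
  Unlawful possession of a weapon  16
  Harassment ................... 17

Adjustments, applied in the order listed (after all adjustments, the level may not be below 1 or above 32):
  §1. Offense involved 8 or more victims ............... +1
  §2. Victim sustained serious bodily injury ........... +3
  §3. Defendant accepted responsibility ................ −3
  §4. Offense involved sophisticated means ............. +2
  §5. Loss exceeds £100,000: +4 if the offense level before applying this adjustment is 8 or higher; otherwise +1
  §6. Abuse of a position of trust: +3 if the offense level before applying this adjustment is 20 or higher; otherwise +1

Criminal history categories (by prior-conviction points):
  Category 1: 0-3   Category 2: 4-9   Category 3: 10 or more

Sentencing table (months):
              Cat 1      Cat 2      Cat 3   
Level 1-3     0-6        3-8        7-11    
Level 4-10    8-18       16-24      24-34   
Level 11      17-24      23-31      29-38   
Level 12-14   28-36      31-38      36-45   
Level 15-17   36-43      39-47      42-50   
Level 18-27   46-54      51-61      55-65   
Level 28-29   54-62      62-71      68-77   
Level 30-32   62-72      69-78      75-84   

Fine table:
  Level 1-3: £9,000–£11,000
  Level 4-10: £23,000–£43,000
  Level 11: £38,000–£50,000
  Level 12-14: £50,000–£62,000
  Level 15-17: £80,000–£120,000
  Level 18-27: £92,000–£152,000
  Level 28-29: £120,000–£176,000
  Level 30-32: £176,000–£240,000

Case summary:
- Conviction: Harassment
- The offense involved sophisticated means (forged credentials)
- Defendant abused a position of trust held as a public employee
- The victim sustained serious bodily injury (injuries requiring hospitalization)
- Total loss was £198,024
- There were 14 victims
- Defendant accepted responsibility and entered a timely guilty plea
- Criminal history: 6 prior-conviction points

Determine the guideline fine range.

Base offense level for harassment: 17.
§1 applies: 17 + 1 = 18.
§2 applies: 18 + 3 = 21.
§3 applies: 21 − 3 = 18.
§4 applies: 18 + 2 = 20.
§5 applies (level before this adjustment is 20 ≥ 8, so +4): 20 + 4 = 24.
§6 applies (level before this adjustment is 24 ≥ 20, so +3): 24 + 3 = 27.
Final offense level: 27.
Level 27 falls in the 18-27 band.
Fine table: Level 18-27 → £92,000–£152,000.

£92,000–£152,000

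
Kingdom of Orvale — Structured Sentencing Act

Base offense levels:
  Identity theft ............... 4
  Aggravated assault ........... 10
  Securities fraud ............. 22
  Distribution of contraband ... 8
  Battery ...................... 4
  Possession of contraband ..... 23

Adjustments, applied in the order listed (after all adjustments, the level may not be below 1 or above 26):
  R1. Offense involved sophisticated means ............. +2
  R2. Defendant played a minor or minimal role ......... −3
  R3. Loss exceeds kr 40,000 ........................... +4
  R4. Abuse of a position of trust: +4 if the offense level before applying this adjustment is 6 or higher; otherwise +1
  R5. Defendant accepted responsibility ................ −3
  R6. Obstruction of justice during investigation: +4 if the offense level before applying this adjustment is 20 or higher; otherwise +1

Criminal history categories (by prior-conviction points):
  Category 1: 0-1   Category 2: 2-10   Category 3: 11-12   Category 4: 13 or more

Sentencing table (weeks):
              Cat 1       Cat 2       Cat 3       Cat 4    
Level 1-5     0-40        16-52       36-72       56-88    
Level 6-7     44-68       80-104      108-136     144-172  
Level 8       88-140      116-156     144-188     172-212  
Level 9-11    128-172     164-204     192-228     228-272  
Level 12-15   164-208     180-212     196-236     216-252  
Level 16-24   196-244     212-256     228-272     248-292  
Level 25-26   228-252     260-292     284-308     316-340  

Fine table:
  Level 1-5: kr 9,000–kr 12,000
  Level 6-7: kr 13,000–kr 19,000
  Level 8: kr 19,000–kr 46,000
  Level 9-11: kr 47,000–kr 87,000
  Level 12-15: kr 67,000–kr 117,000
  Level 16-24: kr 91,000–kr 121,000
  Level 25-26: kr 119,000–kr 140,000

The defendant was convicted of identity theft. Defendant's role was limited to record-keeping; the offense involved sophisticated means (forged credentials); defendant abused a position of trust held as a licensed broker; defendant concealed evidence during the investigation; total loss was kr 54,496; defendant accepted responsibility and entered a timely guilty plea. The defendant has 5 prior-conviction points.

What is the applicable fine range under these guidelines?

Base offense level for identity theft: 4.
R1 applies: 4 + 2 = 6.
R2 applies: 6 − 3 = 3.
R3 applies: 3 + 4 = 7.
R4 applies (level before this adjustment is 7 ≥ 6, so +4): 7 + 4 = 11.
R5 applies: 11 − 3 = 8.
R6 applies (level before this adjustment is 8 < 20, so +1): 8 + 1 = 9.
Final offense level: 9.
Level 9 falls in the 9-11 band.
Fine table: Level 9-11 → kr 47,000–kr 87,000.

kr 47,000–kr 87,000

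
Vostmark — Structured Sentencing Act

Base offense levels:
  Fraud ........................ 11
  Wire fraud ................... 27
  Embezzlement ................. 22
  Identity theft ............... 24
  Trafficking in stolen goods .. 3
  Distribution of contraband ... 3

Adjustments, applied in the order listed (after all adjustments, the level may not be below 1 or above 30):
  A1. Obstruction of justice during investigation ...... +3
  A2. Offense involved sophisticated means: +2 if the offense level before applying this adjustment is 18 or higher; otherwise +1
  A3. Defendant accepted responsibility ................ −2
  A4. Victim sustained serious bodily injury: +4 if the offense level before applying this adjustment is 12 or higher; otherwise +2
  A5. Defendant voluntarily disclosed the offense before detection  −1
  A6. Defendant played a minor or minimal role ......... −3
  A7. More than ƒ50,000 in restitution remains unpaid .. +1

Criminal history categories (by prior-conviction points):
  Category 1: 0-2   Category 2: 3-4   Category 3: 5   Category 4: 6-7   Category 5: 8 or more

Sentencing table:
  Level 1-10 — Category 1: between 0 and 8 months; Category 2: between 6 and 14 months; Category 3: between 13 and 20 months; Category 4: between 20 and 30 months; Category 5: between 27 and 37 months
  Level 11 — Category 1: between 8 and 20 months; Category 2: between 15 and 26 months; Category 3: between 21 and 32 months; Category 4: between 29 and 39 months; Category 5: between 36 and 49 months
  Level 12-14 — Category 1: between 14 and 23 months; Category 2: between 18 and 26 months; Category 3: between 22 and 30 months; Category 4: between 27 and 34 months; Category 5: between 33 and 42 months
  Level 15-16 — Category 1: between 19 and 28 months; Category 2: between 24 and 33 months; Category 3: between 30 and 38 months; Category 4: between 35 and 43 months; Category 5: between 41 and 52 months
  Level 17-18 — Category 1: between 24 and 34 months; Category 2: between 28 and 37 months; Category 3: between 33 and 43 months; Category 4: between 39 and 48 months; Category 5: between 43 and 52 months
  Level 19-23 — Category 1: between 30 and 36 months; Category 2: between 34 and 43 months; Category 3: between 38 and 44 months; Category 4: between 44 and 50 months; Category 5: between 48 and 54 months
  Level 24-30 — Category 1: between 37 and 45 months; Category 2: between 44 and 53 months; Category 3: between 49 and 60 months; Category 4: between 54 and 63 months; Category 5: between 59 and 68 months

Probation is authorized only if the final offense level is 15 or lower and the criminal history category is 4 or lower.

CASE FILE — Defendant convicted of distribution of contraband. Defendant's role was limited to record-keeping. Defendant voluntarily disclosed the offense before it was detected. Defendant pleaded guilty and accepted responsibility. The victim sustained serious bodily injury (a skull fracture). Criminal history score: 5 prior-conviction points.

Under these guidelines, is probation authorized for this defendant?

Yes

Base offense level for distribution of contraband: 3.
A1 does not apply.
A3 applies: 3 − 2 = 1.
A4 applies (level before this adjustment is 1 < 12, so +2): 1 + 2 = 3.
A5 applies: 3 − 1 = 2.
A6 applies: 2 − 3 = -1.
A7 does not apply.
Level -1 is below the minimum of 1; floored at 1.
Final offense level: 1.
Criminal history: 5 prior points → Category 3 (5).
Level 1 falls in the 1-10 band.
Grid: Level 1-10 × Category 3 = 13-20 months.
Probation check: level 1 ≤ 15 and category 3 ≤ 4 → eligible.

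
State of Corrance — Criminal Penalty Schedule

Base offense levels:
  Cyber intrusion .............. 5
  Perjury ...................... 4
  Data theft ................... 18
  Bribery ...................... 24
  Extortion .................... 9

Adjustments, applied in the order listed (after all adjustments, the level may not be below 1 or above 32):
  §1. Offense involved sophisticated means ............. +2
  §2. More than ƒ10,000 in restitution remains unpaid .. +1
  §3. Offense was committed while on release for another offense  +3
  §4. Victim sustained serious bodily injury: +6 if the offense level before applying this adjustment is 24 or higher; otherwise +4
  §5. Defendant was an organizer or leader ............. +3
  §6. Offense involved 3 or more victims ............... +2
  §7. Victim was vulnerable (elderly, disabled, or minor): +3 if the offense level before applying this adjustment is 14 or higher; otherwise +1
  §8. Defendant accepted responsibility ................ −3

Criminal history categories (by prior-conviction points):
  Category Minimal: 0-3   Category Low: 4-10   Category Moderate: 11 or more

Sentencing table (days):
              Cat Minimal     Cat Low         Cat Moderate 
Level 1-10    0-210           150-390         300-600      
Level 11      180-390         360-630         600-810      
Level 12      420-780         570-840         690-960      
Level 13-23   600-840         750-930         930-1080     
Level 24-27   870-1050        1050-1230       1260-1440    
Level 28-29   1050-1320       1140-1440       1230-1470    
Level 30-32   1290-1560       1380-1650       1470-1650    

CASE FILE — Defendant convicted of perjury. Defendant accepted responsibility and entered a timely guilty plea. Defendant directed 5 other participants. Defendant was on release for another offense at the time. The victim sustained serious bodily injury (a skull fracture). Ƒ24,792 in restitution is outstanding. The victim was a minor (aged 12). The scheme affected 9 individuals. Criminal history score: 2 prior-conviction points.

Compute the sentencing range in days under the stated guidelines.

Base offense level for perjury: 4.
§1 does not apply.
§2 applies: 4 + 1 = 5.
§3 applies: 5 + 3 = 8.
§4 applies (level before this adjustment is 8 < 24, so +4): 8 + 4 = 12.
§5 applies: 12 + 3 = 15.
§6 applies: 15 + 2 = 17.
§7 applies (level before this adjustment is 17 ≥ 14, so +3): 17 + 3 = 20.
§8 applies: 20 − 3 = 17.
Final offense level: 17.
Criminal history: 2 prior points → Category Minimal (0-3).
Level 17 falls in the 13-23 band.
Grid: Level 13-23 × Category Minimal = 600-840 days.

600-840 days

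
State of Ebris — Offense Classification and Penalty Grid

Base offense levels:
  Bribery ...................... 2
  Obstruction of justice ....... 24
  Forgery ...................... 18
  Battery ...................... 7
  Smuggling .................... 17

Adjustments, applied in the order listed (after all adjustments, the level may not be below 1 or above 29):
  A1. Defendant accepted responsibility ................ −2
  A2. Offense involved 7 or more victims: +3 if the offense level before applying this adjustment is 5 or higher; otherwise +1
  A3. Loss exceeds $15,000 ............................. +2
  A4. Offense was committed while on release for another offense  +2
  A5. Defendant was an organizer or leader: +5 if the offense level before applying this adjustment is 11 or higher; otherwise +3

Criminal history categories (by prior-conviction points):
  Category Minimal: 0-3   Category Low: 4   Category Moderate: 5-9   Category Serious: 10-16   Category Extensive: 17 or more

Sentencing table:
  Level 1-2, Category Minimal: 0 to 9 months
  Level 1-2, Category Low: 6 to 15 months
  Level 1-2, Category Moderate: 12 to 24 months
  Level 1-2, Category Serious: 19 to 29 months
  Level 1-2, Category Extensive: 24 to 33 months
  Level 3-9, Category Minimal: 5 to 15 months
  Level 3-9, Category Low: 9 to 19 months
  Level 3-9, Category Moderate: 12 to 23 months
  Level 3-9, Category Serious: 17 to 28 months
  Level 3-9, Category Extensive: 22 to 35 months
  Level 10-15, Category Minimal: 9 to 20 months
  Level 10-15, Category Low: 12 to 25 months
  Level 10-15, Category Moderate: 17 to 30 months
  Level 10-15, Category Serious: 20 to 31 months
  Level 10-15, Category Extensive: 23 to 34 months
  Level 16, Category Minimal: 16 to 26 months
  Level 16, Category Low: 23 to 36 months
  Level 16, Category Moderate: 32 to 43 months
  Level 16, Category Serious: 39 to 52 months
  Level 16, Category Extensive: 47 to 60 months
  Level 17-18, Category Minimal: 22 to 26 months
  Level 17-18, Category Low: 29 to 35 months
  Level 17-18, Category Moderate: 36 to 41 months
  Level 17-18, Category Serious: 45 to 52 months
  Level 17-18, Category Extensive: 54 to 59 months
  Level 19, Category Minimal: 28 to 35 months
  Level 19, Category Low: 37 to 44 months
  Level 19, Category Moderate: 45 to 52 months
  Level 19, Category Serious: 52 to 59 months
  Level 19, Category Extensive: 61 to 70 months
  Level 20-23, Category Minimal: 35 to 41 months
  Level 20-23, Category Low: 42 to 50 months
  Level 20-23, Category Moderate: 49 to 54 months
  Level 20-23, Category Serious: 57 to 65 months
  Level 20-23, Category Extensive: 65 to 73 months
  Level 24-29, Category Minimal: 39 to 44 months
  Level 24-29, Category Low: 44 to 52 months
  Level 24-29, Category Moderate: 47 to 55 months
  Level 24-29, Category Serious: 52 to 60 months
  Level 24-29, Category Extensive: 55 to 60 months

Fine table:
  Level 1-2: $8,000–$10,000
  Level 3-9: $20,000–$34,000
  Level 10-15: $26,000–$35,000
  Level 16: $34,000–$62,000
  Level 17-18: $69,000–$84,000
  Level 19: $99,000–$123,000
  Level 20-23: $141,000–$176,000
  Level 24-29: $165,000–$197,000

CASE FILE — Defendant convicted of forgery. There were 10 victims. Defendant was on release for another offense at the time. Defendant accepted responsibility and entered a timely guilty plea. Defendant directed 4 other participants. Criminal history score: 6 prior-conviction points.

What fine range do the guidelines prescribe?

Base offense level for forgery: 18.
A1 applies: 18 − 2 = 16.
A2 applies (level before this adjustment is 16 ≥ 5, so +3): 16 + 3 = 19.
A3 does not apply.
A4 applies: 19 + 2 = 21.
A5 applies (level before this adjustment is 21 ≥ 11, so +5): 21 + 5 = 26.
Final offense level: 26.
Level 26 falls in the 24-29 band.
Fine table: Level 24-29 → $165,000–$197,000.

$165,000–$197,000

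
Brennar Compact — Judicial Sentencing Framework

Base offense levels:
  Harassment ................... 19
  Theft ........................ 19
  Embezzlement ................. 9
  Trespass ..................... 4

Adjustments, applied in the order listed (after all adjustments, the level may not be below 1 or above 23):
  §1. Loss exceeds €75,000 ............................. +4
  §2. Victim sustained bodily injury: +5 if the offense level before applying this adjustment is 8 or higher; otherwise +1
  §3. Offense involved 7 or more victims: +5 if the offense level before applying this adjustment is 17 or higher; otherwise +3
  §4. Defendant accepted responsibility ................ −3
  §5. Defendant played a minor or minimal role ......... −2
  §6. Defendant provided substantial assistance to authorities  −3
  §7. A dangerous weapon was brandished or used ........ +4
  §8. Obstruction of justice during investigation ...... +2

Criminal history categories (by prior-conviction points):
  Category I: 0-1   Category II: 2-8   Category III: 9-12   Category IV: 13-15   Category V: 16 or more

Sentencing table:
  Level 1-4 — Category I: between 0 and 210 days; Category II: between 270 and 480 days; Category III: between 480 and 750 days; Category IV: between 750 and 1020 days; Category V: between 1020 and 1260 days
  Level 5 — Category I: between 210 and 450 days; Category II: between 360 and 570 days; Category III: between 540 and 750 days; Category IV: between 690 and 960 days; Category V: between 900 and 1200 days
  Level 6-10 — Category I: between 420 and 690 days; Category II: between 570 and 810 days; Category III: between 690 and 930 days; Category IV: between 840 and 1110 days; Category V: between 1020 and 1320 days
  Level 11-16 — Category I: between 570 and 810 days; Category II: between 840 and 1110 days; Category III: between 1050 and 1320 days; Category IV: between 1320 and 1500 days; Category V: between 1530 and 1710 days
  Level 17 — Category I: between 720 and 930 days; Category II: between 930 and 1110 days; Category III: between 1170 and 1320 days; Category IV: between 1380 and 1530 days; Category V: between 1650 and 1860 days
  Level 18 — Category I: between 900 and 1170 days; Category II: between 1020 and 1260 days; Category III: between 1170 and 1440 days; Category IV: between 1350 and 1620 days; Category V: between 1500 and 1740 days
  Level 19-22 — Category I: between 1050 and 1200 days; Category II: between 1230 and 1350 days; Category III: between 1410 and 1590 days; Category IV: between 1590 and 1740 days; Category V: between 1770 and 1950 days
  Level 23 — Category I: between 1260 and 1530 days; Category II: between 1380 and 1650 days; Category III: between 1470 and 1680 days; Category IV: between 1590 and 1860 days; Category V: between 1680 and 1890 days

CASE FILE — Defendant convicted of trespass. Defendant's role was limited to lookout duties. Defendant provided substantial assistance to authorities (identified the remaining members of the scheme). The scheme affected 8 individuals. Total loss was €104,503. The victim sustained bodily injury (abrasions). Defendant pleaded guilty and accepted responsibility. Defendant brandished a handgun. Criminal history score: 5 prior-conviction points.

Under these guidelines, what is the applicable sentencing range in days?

Base offense level for trespass: 4.
§1 applies: 4 + 4 = 8.
§2 applies (level before this adjustment is 8 ≥ 8, so +5): 8 + 5 = 13.
§3 applies (level before this adjustment is 13 < 17, so +3): 13 + 3 = 16.
§4 applies: 16 − 3 = 13.
§5 applies: 13 − 2 = 11.
§6 applies: 11 − 3 = 8.
§7 applies: 8 + 4 = 12.
Final offense level: 12.
Criminal history: 5 prior points → Category II (2-8).
Level 12 falls in the 11-16 band.
Grid: Level 11-16 × Category II = 840-1110 days.

840-1110 days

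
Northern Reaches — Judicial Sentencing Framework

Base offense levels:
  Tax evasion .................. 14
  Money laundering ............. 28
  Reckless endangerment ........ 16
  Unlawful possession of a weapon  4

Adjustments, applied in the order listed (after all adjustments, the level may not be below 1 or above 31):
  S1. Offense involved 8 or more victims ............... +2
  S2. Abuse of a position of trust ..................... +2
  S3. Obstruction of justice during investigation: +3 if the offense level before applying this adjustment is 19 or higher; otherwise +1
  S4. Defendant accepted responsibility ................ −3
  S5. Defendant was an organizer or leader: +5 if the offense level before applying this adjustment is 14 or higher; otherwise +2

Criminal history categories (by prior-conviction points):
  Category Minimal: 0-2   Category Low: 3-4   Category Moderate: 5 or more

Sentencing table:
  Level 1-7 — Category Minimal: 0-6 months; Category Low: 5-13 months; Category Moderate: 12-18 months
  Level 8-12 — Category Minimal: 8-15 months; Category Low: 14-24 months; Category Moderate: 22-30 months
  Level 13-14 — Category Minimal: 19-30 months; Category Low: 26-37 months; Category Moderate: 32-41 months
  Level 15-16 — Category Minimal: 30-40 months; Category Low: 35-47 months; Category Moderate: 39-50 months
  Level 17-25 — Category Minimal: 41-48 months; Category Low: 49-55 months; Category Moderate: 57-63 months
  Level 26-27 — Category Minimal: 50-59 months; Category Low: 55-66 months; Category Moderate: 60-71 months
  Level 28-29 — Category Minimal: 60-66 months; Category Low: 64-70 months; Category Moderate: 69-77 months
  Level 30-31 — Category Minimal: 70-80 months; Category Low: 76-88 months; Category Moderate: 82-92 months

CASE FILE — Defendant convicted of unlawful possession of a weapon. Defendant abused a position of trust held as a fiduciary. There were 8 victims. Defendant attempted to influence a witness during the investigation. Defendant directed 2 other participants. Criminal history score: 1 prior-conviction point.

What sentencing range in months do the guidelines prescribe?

Base offense level for unlawful possession of a weapon: 4.
S1 applies: 4 + 2 = 6.
S2 applies: 6 + 2 = 8.
S3 applies (level before this adjustment is 8 < 19, so +1): 8 + 1 = 9.
S4 does not apply.
S5 applies (level before this adjustment is 9 < 14, so +2): 9 + 2 = 11.
Final offense level: 11.
Criminal history: 1 prior point → Category Minimal (0-2).
Level 11 falls in the 8-12 band.
Grid: Level 8-12 × Category Minimal = 8-15 months.

8-15 months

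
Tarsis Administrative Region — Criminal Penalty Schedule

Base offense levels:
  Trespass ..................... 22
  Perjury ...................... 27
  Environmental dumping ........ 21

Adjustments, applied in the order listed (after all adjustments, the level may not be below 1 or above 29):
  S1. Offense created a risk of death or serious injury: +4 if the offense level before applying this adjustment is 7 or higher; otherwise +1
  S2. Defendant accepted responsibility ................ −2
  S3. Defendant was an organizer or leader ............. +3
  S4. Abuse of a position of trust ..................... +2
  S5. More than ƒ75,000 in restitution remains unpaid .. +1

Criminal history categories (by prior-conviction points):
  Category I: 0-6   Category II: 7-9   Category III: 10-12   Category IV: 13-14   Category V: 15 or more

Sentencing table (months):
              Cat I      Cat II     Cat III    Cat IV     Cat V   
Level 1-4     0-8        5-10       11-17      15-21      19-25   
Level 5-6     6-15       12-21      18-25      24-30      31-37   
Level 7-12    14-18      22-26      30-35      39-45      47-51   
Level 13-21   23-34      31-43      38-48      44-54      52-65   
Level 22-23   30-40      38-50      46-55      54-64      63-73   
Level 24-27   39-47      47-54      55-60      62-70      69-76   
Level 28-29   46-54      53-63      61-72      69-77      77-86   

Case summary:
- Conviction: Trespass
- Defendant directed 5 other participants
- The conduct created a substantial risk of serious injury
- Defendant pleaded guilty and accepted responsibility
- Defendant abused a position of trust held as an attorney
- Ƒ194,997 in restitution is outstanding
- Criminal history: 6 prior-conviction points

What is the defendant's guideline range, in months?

Base offense level for trespass: 22.
S1 applies (level before this adjustment is 22 ≥ 7, so +4): 22 + 4 = 26.
S2 applies: 26 − 2 = 24.
S3 applies: 24 + 3 = 27.
S4 applies: 27 + 2 = 29.
S5 applies: 29 + 1 = 30.
Level 30 exceeds the maximum of 29; capped at 29.
Final offense level: 29.
Criminal history: 6 prior points → Category I (0-6).
Level 29 falls in the 28-29 band.
Grid: Level 28-29 × Category I = 46-54 months.

46-54 months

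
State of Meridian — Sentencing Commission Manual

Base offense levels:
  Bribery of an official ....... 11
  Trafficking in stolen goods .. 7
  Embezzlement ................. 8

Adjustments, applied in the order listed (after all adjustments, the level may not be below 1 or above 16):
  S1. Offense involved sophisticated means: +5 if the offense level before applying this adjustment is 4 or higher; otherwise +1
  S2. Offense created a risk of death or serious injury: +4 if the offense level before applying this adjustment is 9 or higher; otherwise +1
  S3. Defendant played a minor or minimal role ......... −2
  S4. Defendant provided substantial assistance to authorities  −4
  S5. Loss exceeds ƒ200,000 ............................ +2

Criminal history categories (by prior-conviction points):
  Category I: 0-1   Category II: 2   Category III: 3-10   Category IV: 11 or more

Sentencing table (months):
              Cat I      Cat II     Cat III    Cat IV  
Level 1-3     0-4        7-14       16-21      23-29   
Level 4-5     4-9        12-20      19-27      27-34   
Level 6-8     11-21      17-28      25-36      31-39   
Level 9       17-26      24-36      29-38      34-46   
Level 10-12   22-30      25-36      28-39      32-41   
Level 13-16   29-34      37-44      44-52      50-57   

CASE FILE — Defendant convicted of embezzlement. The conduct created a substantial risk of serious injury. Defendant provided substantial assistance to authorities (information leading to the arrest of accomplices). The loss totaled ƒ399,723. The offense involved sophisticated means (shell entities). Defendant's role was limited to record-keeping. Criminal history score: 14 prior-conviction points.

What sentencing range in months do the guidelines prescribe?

Base offense level for embezzlement: 8.
S1 applies (level before this adjustment is 8 ≥ 4, so +5): 8 + 5 = 13.
S2 applies (level before this adjustment is 13 ≥ 9, so +4): 13 + 4 = 17.
S3 applies: 17 − 2 = 15.
S4 applies: 15 − 4 = 11.
S5 applies: 11 + 2 = 13.
Final offense level: 13.
Criminal history: 14 prior points → Category IV (11+).
Level 13 falls in the 13-16 band.
Grid: Level 13-16 × Category IV = 50-57 months.

50-57 months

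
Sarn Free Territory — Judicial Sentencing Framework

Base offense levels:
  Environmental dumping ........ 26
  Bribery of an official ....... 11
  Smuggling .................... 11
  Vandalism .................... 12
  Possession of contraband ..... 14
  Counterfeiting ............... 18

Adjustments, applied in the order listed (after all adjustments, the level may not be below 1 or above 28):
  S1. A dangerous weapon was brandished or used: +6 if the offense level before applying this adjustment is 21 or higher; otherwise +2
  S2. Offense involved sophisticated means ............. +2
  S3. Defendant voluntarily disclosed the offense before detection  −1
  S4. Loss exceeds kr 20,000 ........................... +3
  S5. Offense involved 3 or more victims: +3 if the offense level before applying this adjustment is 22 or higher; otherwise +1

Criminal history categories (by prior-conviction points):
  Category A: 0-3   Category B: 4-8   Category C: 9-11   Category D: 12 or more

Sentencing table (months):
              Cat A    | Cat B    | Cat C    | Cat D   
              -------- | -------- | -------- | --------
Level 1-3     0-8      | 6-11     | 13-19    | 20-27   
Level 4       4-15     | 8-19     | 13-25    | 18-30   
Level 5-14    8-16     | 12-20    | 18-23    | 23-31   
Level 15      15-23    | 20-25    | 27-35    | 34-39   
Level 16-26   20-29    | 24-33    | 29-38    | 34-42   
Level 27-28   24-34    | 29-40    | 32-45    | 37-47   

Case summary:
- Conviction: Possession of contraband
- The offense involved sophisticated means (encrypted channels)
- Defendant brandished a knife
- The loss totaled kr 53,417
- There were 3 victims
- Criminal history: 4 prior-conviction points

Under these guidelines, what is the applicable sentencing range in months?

Base offense level for possession of contraband: 14.
S1 applies (level before this adjustment is 14 < 21, so +2): 14 + 2 = 16.
S2 applies: 16 + 2 = 18.
S3 does not apply.
S4 applies: 18 + 3 = 21.
S5 applies (level before this adjustment is 21 < 22, so +1): 21 + 1 = 22.
Final offense level: 22.
Criminal history: 4 prior points → Category B (4-8).
Level 22 falls in the 16-26 band.
Grid: Level 16-26 × Category B = 24-33 months.

24-33 months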